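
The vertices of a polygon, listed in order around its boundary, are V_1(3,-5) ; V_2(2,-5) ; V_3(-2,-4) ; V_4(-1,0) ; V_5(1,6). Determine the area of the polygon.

Apply Gauss's area formula: 2A = Σ (x_i·y_{i+1} − x_{i+1}·y_i), indices taken mod 5.
Σ = (-5) + (-18) + (-4) + (-6) + (-23) = -56
Area = |Σ|/2 = 28.

28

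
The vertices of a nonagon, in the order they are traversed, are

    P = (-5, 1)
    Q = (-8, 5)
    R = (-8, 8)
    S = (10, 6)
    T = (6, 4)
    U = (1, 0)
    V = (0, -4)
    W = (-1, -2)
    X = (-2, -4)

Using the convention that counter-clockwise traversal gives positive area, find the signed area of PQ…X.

Σ = (-17) + (-24) + (-128) + (4) + (-4) + (-4) + (-4) + (0) + (-22) = -199
Signed area = Σ/2 = -99.5 (negative ⇒ clockwise traversal).

-99.5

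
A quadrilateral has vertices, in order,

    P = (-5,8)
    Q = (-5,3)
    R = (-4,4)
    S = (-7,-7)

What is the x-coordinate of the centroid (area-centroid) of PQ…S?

Apply the shoelace (surveyor's) formula. First the cross-terms c_i = x_i·y_{i+1} − x_{i+1}·y_i:
  25, -8, 56, -91  ⇒  2A = -18, A = -9.
Then Σ (x_i + x_{i+1})·c_i = 298, so x̄ = 298 / (6·(-9)) = -149/27.

-149/27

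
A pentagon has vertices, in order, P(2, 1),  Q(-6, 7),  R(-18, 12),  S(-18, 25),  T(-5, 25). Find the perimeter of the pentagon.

74

|PQ| = √((-8)² + (6)²) = √100 = 10
|QR| = √((-12)² + (5)²) = √169 = 13
|RS| = √((0)² + (13)²) = √169 = 13
|ST| = √((13)² + (0)²) = √169 = 13
|TP| = √((7)² + (-24)²) = √625 = 25
Perimeter = 10 + 13 + 13 + 13 + 25 = 74.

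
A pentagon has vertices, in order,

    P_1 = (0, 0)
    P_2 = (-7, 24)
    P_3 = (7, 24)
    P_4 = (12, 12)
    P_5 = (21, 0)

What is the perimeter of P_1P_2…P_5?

88

|P_1P_2| = √((-7)² + (24)²) = √625 = 25
|P_2P_3| = √((14)² + (0)²) = √196 = 14
|P_3P_4| = √((5)² + (-12)²) = √169 = 13
|P_4P_5| = √((9)² + (-12)²) = √225 = 15
|P_5P_1| = √((-21)² + (0)²) = √441 = 21
Perimeter = 25 + 14 + 13 + 15 + 21 = 88.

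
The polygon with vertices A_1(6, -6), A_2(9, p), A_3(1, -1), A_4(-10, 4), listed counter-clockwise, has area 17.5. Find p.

Write out the shoelace sum; only the two edges meeting at A_2 involve p:
2·Area = [(6·p − 9·(-6)) + (9·(-1) − 1·p)] + 30
       = 5·p + 75 = 35
⇒ p = -8.

-8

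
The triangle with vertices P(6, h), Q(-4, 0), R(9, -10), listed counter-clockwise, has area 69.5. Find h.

3

Write out the shoelace sum; only the two edges meeting at P involve h:
2·Area = [(9·h − 6·(-10)) + (6·0 − (-4)·h)] + 40
       = 13·h + 100 = 139
⇒ h = 3.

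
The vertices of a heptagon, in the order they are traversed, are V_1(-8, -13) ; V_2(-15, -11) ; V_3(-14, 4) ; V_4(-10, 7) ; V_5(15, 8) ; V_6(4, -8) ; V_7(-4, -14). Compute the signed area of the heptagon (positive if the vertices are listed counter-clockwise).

-432

Apply Gauss's area formula: 2A = Σ (x_i·y_{i+1} − x_{i+1}·y_i), indices taken mod 7.
Σ = (-107) + (-214) + (-58) + (-185) + (-152) + (-88) + (-60) = -864
Signed area = Σ/2 = -432 (negative ⇒ clockwise traversal).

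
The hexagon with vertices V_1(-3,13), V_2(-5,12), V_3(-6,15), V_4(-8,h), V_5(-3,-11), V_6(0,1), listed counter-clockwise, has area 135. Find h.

The doubled signed area Σ (x_i y_{i+1} − x_{i+1} y_i) is linear in h.
With h=0 it equals 234; the coefficient of h is -3 (from the two edges through V_4).
So -3·h + 234 = 2·135 = 270 ⇒ h = -12.

-12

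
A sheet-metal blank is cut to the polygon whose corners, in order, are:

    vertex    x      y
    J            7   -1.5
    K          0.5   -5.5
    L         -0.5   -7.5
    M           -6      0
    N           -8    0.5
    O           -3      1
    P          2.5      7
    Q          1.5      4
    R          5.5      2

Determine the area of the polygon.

82

Cross-terms: -37.75, -6.5, -45, -3, -6.5, -23.5, -0.5, -19, -22.25  ⇒  Σ = -164
Area = |Σ|/2 = 82.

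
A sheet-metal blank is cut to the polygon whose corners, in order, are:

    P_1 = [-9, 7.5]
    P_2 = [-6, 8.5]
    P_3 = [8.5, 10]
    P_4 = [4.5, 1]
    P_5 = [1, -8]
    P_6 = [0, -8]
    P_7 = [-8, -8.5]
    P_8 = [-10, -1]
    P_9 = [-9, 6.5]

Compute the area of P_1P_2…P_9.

234.625

Apply the shoelace formula: 2A = Σ (x_i·y_{i+1} − x_{i+1}·y_i), indices taken mod 9.
Σ = (-31.5) + (-132.25) + (-36.5) + (-37) + (-8) + (-64) + (-77) + (-74) + (-9) = -469.25
Area = |Σ|/2 = 234.625.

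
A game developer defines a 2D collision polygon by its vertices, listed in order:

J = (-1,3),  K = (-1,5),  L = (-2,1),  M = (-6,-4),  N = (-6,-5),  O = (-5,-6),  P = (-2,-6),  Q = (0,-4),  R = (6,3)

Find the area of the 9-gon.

Cross-terms: -2, 9, 14, 6, 11, 18, 8, 24, 21  ⇒  Σ = 109
Area = |Σ|/2 = 54.5.

54.5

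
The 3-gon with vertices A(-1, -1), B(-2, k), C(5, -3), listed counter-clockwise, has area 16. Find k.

The doubled signed area Σ (x_i y_{i+1} − x_{i+1} y_i) is linear in k.
With k=0 it equals -4; the coefficient of k is -6 (from the two edges through B).
So -6·k + -4 = 2·16 = 32 ⇒ k = -6.

-6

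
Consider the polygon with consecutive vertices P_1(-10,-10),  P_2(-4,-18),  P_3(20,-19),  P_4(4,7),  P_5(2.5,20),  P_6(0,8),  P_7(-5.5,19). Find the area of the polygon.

Apply the shoelace (surveyor's) formula: 2A = Σ (x_i·y_{i+1} − x_{i+1}·y_i), indices taken mod 7.
Cross-terms: 140, 436, 216, 62.5, 20, 44, 245  ⇒  Σ = 1163.5
Area = |Σ|/2 = 581.75.

581.75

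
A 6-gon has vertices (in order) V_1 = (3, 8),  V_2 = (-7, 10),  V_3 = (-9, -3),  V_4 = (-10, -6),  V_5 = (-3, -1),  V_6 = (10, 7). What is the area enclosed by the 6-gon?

Apply the shoelace formula: 2A = Σ (x_i·y_{i+1} − x_{i+1}·y_i), indices taken mod 6.
Cross-terms: 86, 111, 24, -8, -11, 59  ⇒  Σ = 261
Area = |Σ|/2 = 130.5.

130.5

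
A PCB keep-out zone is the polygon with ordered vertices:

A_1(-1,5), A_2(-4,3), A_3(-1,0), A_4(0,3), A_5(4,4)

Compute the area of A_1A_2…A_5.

14.5

Apply the shoelace formula: 2A = Σ (x_i·y_{i+1} − x_{i+1}·y_i), indices taken mod 5.
A_1→A_2: (-1)(3) − (-4)(5) = 17
A_2→A_3: (-4)(0) − (-1)(3) = 3
A_3→A_4: (-1)(3) − (0)(0) = -3
A_4→A_5: (0)(4) − (4)(3) = -12
A_5→A_1: (4)(5) − (-1)(4) = 24
Σ = 29
Area = |Σ|/2 = 14.5.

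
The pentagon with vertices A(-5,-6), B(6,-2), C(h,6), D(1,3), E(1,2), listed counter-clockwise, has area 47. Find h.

The doubled signed area Σ (x_i y_{i+1} − x_{i+1} y_i) is linear in h.
With h=0 it equals 79; the coefficient of h is 5 (from the two edges through C).
So 5·h + 79 = 2·47 = 94 ⇒ h = 3.

3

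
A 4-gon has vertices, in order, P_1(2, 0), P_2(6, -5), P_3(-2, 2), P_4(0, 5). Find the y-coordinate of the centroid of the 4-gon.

19/21

Apply the surveyor's formula. First the cross-terms c_i = x_i·y_{i+1} − x_{i+1}·y_i:
  -10, 2, -10, -10  ⇒  2A = -28, A = -14.
Then Σ (y_i + y_{i+1})·c_i = -76, so ȳ = -76 / (6·(-14)) = 19/21.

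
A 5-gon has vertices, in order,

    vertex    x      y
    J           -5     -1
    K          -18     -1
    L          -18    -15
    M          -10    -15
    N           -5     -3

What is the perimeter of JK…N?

50

|JK| = √((-13)² + (0)²) = √169 = 13
|KL| = √((0)² + (-14)²) = √196 = 14
|LM| = √((8)² + (0)²) = √64 = 8
|MN| = √((5)² + (12)²) = √169 = 13
|NJ| = √((0)² + (2)²) = √4 = 2
Perimeter = 13 + 14 + 8 + 13 + 2 = 50.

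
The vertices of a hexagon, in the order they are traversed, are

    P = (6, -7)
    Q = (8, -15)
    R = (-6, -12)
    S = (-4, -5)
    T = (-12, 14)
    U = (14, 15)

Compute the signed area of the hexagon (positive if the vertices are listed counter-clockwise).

Apply the surveyor's formula: 2A = Σ (x_i·y_{i+1} − x_{i+1}·y_i), indices taken mod 6.
Cross-terms: -34, -186, -18, -116, -376, -188  ⇒  Σ = -918
Signed area = Σ/2 = -459 (negative ⇒ clockwise traversal).

-459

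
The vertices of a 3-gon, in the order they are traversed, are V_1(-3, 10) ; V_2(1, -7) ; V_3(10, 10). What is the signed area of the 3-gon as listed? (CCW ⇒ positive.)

Apply the surveyor's formula: 2A = Σ (x_i·y_{i+1} − x_{i+1}·y_i), indices taken mod 3.
Σ = (11) + (80) + (130) = 221
Signed area = Σ/2 = 110.5 (positive ⇒ counter-clockwise traversal).

110.5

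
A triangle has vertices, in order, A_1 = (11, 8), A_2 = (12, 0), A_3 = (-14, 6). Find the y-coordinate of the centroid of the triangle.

Apply the surveyor's formula. First the cross-terms c_i = x_i·y_{i+1} − x_{i+1}·y_i:
  -96, 72, -178  ⇒  2A = -202, A = -101.
Then Σ (y_i + y_{i+1})·c_i = -2828, so ȳ = -2828 / (6·(-101)) = 14/3.

14/3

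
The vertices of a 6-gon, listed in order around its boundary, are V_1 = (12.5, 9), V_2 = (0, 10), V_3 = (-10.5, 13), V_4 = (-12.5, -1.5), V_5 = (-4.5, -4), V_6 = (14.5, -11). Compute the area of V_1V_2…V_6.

Apply the surveyor's formula: 2A = Σ (x_i·y_{i+1} − x_{i+1}·y_i), indices taken mod 6.
Σ = (125) + (105) + (178.25) + (43.25) + (107.5) + (268) = 827
Area = |Σ|/2 = 413.5.

413.5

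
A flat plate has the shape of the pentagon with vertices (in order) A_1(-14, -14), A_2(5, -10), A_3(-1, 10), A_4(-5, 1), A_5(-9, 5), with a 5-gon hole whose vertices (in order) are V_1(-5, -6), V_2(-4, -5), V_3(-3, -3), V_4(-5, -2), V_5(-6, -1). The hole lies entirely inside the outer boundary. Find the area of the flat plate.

233

Outer boundary:
Apply Gauss's area formula: 2A = Σ (x_i·y_{i+1} − x_{i+1}·y_i), indices taken mod 5.
Cross-terms: 210, 40, 49, -16, 196  ⇒  Σ = 479
Area = |Σ|/2 = 239.5.
Hole:
Σ = (1) + (-3) + (-9) + (-7) + (31) = 13
Area = |Σ|/2 = 6.5.
Net area = 239.5 − 6.5 = 233.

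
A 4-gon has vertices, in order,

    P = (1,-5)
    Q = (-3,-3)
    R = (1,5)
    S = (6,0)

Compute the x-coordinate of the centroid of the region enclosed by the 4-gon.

4/3

Apply Gauss's area formula. First the cross-terms c_i = x_i·y_{i+1} − x_{i+1}·y_i:
  -18, -12, -30, -30  ⇒  2A = -90, A = -45.
Then Σ (x_i + x_{i+1})·c_i = -360, so x̄ = -360 / (6·(-45)) = 4/3.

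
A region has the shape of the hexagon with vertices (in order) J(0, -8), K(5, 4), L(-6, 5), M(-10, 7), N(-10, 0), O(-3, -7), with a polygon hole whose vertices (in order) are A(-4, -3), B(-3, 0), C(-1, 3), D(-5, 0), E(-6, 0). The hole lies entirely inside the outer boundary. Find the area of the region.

123

Outer boundary:
Σ = (40) + (49) + (8) + (70) + (70) + (24) = 261
Area = |Σ|/2 = 130.5.
Hole:
Apply the shoelace formula: 2A = Σ (x_i·y_{i+1} − x_{i+1}·y_i), indices taken mod 5.
Σ = (-9) + (-9) + (15) + (0) + (18) = 15
Area = |Σ|/2 = 7.5.
Net area = 130.5 − 7.5 = 123.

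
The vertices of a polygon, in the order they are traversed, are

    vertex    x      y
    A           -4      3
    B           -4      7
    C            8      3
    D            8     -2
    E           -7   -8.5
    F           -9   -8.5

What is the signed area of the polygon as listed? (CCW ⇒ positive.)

Σ = (-16) + (-68) + (-40) + (-82) + (-17) + (-61) = -284
Signed area = Σ/2 = -142 (negative ⇒ clockwise traversal).

-142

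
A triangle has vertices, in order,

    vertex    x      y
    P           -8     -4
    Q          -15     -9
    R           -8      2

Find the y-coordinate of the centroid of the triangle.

Apply the surveyor's formula. First the cross-terms c_i = x_i·y_{i+1} − x_{i+1}·y_i:
  12, -102, 48  ⇒  2A = -42, A = -21.
Then Σ (y_i + y_{i+1})·c_i = 462, so ȳ = 462 / (6·(-21)) = -11/3.

-11/3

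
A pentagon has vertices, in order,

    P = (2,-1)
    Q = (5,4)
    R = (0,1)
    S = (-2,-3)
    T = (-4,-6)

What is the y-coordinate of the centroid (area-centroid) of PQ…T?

Apply the shoelace formula. First the cross-terms c_i = x_i·y_{i+1} − x_{i+1}·y_i:
  13, 5, 2, 0, 16  ⇒  2A = 36, A = 18.
Then Σ (y_i + y_{i+1})·c_i = -52, so ȳ = -52 / (6·18) = -13/27.

-13/27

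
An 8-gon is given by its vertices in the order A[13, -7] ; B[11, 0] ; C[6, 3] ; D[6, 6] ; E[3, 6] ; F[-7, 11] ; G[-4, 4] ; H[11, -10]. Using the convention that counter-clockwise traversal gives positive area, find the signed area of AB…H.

Apply Gauss's area formula: 2A = Σ (x_i·y_{i+1} − x_{i+1}·y_i), indices taken mod 8.
Σ = (77) + (33) + (18) + (18) + (75) + (16) + (-4) + (53) = 286
Signed area = Σ/2 = 143 (positive ⇒ counter-clockwise traversal).

143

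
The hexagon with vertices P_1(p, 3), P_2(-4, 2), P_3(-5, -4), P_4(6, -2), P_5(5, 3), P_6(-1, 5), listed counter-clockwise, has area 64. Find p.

-1

The doubled signed area Σ (x_i y_{i+1} − x_{i+1} y_i) is linear in p.
With p=0 it equals 125; the coefficient of p is -3 (from the two edges through P_1).
So -3·p + 125 = 2·64 = 128 ⇒ p = -1.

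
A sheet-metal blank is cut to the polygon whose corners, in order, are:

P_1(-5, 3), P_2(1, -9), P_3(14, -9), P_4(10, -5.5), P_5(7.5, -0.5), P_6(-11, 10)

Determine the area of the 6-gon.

147.375

Apply the surveyor's formula: 2A = Σ (x_i·y_{i+1} − x_{i+1}·y_i), indices taken mod 6.
Cross-terms: 42, 117, 13, 36.25, 69.5, 17  ⇒  Σ = 294.75
Area = |Σ|/2 = 147.375.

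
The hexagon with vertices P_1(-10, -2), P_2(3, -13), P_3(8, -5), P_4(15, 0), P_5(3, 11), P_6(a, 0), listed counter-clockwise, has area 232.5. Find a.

Write out the shoelace sum; only the two edges meeting at P_6 involve a:
2·Area = [(3·0 − a·11) + (a·(-2) − (-10)·0)] + 465
       = -13·a + 465 = 465
⇒ a = 0.

0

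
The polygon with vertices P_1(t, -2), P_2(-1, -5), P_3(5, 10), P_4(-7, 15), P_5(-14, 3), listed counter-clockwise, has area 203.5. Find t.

-4

Write out the shoelace sum; only the two edges meeting at P_1 involve t:
2·Area = [((-14)·(-2) − t·3) + (t·(-5) − (-1)·(-2))] + 349
       = -8·t + 375 = 407
⇒ t = -4.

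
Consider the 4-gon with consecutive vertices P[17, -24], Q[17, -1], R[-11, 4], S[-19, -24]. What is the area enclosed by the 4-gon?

Apply the shoelace formula: 2A = Σ (x_i·y_{i+1} − x_{i+1}·y_i), indices taken mod 4.
P→Q: (17)(-1) − (17)(-24) = 391
Q→R: (17)(4) − (-11)(-1) = 57
R→S: (-11)(-24) − (-19)(4) = 340
S→P: (-19)(-24) − (17)(-24) = 864
Σ = 1652
Area = |Σ|/2 = 826.

826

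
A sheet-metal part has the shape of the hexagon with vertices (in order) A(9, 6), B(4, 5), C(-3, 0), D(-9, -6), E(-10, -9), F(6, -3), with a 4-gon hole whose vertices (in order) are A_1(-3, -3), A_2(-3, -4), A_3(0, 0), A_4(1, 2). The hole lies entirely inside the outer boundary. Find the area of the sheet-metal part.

Outer boundary:
Cross-terms: 21, 15, 18, 21, 84, 63  ⇒  Σ = 222
Area = |Σ|/2 = 111.
Hole:
Apply the shoelace formula: 2A = Σ (x_i·y_{i+1} − x_{i+1}·y_i), indices taken mod 4.
Σ = (3) + (0) + (0) + (3) = 6
Area = |Σ|/2 = 3.
Net area = 111 − 3 = 108.

108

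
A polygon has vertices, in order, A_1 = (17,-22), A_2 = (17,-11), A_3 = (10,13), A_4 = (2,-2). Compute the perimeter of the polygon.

78

|A_1A_2| = √((0)² + (11)²) = √121 = 11
|A_2A_3| = √((-7)² + (24)²) = √625 = 25
|A_3A_4| = √((-8)² + (-15)²) = √289 = 17
|A_4A_1| = √((15)² + (-20)²) = √625 = 25
Perimeter = 11 + 25 + 17 + 25 = 78.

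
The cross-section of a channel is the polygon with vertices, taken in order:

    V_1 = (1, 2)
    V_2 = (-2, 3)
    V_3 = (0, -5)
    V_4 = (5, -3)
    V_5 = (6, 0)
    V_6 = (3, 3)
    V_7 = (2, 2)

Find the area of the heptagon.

40

Apply the shoelace (surveyor's) formula: 2A = Σ (x_i·y_{i+1} − x_{i+1}·y_i), indices taken mod 7.
Σ = (7) + (10) + (25) + (18) + (18) + (0) + (2) = 80
Area = |Σ|/2 = 40.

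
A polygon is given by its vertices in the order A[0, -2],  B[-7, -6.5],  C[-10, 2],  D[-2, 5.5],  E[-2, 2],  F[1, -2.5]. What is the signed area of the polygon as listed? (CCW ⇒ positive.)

-68

Apply the surveyor's formula: 2A = Σ (x_i·y_{i+1} − x_{i+1}·y_i), indices taken mod 6.
A→B: (0)(-6.5) − (-7)(-2) = -14
B→C: (-7)(2) − (-10)(-6.5) = -79
C→D: (-10)(5.5) − (-2)(2) = -51
D→E: (-2)(2) − (-2)(5.5) = 7
E→F: (-2)(-2.5) − (1)(2) = 3
F→A: (1)(-2) − (0)(-2.5) = -2
Σ = -136
Signed area = Σ/2 = -68 (negative ⇒ clockwise traversal).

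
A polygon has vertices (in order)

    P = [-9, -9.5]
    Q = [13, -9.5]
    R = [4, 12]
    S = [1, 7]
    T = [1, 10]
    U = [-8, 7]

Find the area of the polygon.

324

Σ = (209) + (194) + (16) + (3) + (87) + (139) = 648
Area = |Σ|/2 = 324.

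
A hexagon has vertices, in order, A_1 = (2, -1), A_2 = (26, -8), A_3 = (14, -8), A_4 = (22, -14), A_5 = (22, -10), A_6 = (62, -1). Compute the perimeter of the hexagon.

152

|A_1A_2| = √((24)² + (-7)²) = √625 = 25
|A_2A_3| = √((-12)² + (0)²) = √144 = 12
|A_3A_4| = √((8)² + (-6)²) = √100 = 10
|A_4A_5| = √((0)² + (4)²) = √16 = 4
|A_5A_6| = √((40)² + (9)²) = √1681 = 41
|A_6A_1| = √((-60)² + (0)²) = √3600 = 60
Perimeter = 25 + 12 + 10 + 4 + 41 + 60 = 152.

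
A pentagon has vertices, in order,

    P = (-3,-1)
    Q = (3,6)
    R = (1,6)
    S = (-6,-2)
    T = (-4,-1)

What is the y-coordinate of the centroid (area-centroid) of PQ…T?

Apply the shoelace formula. First the cross-terms c_i = x_i·y_{i+1} − x_{i+1}·y_i:
  -15, 12, 34, -2, 1  ⇒  2A = 30, A = 15.
Then Σ (y_i + y_{i+1})·c_i = 209, so ȳ = 209 / (6·15) = 209/90.

209/90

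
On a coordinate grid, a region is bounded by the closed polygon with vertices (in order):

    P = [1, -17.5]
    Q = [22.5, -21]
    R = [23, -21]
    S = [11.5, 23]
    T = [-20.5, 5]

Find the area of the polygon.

1018.25

Apply the shoelace formula: 2A = Σ (x_i·y_{i+1} − x_{i+1}·y_i), indices taken mod 5.
Σ = (372.75) + (10.5) + (770.5) + (529) + (353.75) = 2036.5
Area = |Σ|/2 = 1018.25.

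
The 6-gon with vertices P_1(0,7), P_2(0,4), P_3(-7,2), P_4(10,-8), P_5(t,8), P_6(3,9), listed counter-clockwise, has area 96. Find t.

The doubled signed area Σ (x_i y_{i+1} − x_{i+1} y_i) is linear in t.
With t=0 it equals 141; the coefficient of t is 17 (from the two edges through P_5).
So 17·t + 141 = 2·96 = 192 ⇒ t = 3.

3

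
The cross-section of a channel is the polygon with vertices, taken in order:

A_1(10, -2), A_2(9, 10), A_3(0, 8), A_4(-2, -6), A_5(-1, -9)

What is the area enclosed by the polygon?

155

Σ = (118) + (72) + (16) + (12) + (92) = 310
Area = |Σ|/2 = 155.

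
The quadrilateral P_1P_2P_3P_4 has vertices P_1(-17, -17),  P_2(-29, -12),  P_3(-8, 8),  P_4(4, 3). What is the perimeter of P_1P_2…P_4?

84

|P_1P_2| = √((-12)² + (5)²) = √169 = 13
|P_2P_3| = √((21)² + (20)²) = √841 = 29
|P_3P_4| = √((12)² + (-5)²) = √169 = 13
|P_4P_1| = √((-21)² + (-20)²) = √841 = 29
Perimeter = 13 + 29 + 13 + 29 = 84.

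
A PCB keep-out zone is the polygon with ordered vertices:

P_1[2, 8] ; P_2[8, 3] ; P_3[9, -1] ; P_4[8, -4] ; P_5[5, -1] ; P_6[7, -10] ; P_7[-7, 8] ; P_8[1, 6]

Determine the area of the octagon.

110

Σ = (-58) + (-35) + (-28) + (12) + (-43) + (-14) + (-50) + (-4) = -220
Area = |Σ|/2 = 110.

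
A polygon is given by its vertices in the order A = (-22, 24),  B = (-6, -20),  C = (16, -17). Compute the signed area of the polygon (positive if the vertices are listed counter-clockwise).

508

A→B: (-22)(-20) − (-6)(24) = 584
B→C: (-6)(-17) − (16)(-20) = 422
C→A: (16)(24) − (-22)(-17) = 10
Σ = 1016
Signed area = Σ/2 = 508 (positive ⇒ counter-clockwise traversal).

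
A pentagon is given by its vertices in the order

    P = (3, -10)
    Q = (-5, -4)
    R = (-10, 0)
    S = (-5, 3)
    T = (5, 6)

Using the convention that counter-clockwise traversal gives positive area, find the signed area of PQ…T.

-122.5

P→Q: (3)(-4) − (-5)(-10) = -62
Q→R: (-5)(0) − (-10)(-4) = -40
R→S: (-10)(3) − (-5)(0) = -30
S→T: (-5)(6) − (5)(3) = -45
T→P: (5)(-10) − (3)(6) = -68
Σ = -245
Signed area = Σ/2 = -122.5 (negative ⇒ clockwise traversal).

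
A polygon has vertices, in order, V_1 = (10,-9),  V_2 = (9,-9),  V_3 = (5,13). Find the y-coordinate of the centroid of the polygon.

-5/3

Apply the shoelace formula. First the cross-terms c_i = x_i·y_{i+1} − x_{i+1}·y_i:
  -9, 162, -175  ⇒  2A = -22, A = -11.
Then Σ (y_i + y_{i+1})·c_i = 110, so ȳ = 110 / (6·(-11)) = -5/3.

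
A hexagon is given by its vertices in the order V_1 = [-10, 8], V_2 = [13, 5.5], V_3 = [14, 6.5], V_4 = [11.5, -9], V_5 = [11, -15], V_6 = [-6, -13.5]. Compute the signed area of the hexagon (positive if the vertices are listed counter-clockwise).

Σ = (-159) + (7.5) + (-200.75) + (-73.5) + (-238.5) + (-183) = -847.25
Signed area = Σ/2 = -423.625 (negative ⇒ clockwise traversal).

-423.625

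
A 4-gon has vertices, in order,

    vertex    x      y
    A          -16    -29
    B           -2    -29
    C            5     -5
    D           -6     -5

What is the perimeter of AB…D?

|AB| = √((14)² + (0)²) = √196 = 14
|BC| = √((7)² + (24)²) = √625 = 25
|CD| = √((-11)² + (0)²) = √121 = 11
|DA| = √((-10)² + (-24)²) = √676 = 26
Perimeter = 14 + 25 + 11 + 26 = 76.

76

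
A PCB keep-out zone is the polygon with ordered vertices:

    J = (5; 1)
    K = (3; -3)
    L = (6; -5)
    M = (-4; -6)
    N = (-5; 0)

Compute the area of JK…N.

53

Σ = (-18) + (3) + (-56) + (-30) + (-5) = -106
Area = |Σ|/2 = 53.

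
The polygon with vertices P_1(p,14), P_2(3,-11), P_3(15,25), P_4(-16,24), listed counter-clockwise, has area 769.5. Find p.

The doubled signed area Σ (x_i y_{i+1} − x_{i+1} y_i) is linear in p.
With p=0 it equals 734; the coefficient of p is -35 (from the two edges through P_1).
So -35·p + 734 = 2·769.5 = 1539 ⇒ p = -23.

-23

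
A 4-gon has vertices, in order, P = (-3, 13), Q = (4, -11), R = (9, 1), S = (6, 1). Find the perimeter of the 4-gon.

56

|PQ| = √((7)² + (-24)²) = √625 = 25
|QR| = √((5)² + (12)²) = √169 = 13
|RS| = √((-3)² + (0)²) = √9 = 3
|SP| = √((-9)² + (12)²) = √225 = 15
Perimeter = 25 + 13 + 3 + 15 = 56.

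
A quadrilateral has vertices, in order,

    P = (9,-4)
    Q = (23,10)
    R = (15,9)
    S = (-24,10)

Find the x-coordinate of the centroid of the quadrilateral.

98/39

Apply the shoelace formula. First the cross-terms c_i = x_i·y_{i+1} − x_{i+1}·y_i:
  182, 57, 366, 6  ⇒  2A = 611, A = 305.5.
Then Σ (x_i + x_{i+1})·c_i = 4606, so x̄ = 4606 / (6·305.5) = 98/39.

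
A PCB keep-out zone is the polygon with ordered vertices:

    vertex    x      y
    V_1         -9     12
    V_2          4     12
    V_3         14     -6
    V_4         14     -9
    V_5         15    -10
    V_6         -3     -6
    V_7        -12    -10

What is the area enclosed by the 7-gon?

395.5

Σ = (-156) + (-192) + (-42) + (-5) + (-120) + (-42) + (-234) = -791
Area = |Σ|/2 = 395.5.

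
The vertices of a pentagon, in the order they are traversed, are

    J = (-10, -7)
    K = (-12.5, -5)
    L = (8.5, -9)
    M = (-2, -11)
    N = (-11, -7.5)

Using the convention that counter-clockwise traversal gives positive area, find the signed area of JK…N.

-49

Apply the shoelace (surveyor's) formula: 2A = Σ (x_i·y_{i+1} − x_{i+1}·y_i), indices taken mod 5.
Cross-terms: -37.5, 155, -111.5, -106, 2  ⇒  Σ = -98
Signed area = Σ/2 = -49 (negative ⇒ clockwise traversal).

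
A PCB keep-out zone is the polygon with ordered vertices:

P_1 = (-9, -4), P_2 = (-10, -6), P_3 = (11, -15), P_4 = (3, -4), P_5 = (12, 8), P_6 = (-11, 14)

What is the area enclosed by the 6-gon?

364.5

P_1→P_2: (-9)(-6) − (-10)(-4) = 14
P_2→P_3: (-10)(-15) − (11)(-6) = 216
P_3→P_4: (11)(-4) − (3)(-15) = 1
P_4→P_5: (3)(8) − (12)(-4) = 72
P_5→P_6: (12)(14) − (-11)(8) = 256
P_6→P_1: (-11)(-4) − (-9)(14) = 170
Σ = 729
Area = |Σ|/2 = 364.5.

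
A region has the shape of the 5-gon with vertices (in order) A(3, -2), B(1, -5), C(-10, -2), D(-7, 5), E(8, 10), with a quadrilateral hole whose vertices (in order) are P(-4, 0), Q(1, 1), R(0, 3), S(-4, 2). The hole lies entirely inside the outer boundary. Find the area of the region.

Outer boundary:
Apply the shoelace (surveyor's) formula: 2A = Σ (x_i·y_{i+1} − x_{i+1}·y_i), indices taken mod 5.
Cross-terms: -13, -52, -64, -110, -46  ⇒  Σ = -285
Area = |Σ|/2 = 142.5.
Hole:
Apply the surveyor's formula: 2A = Σ (x_i·y_{i+1} − x_{i+1}·y_i), indices taken mod 4.
P→Q: (-4)(1) − (1)(0) = -4
Q→R: (1)(3) − (0)(1) = 3
R→S: (0)(2) − (-4)(3) = 12
S→P: (-4)(0) − (-4)(2) = 8
Σ = 19
Area = |Σ|/2 = 9.5.
Net area = 142.5 − 9.5 = 133.

133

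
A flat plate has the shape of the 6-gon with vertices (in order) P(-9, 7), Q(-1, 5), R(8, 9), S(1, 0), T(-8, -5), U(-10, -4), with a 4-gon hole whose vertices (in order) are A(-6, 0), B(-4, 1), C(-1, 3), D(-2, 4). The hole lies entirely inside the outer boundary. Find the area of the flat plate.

Outer boundary:
Apply the surveyor's formula: 2A = Σ (x_i·y_{i+1} − x_{i+1}·y_i), indices taken mod 6.
Cross-terms: -38, -49, -9, -5, -18, -106  ⇒  Σ = -225
Area = |Σ|/2 = 112.5.
Hole:
Apply Gauss's area formula: 2A = Σ (x_i·y_{i+1} − x_{i+1}·y_i), indices taken mod 4.
A→B: (-6)(1) − (-4)(0) = -6
B→C: (-4)(3) − (-1)(1) = -11
C→D: (-1)(4) − (-2)(3) = 2
D→A: (-2)(0) − (-6)(4) = 24
Σ = 9
Area = |Σ|/2 = 4.5.
Net area = 112.5 − 4.5 = 108.

108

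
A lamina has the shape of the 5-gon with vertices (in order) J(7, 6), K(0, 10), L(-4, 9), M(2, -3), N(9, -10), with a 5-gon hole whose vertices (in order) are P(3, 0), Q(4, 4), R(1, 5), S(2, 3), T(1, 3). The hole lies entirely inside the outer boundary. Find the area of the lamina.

Outer boundary:
Σ = (70) + (40) + (-6) + (7) + (124) = 235
Area = |Σ|/2 = 117.5.
Hole:
Apply Gauss's area formula: 2A = Σ (x_i·y_{i+1} − x_{i+1}·y_i), indices taken mod 5.
P→Q: (3)(4) − (4)(0) = 12
Q→R: (4)(5) − (1)(4) = 16
R→S: (1)(3) − (2)(5) = -7
S→T: (2)(3) − (1)(3) = 3
T→P: (1)(0) − (3)(3) = -9
Σ = 15
Area = |Σ|/2 = 7.5.
Net area = 117.5 − 7.5 = 110.

110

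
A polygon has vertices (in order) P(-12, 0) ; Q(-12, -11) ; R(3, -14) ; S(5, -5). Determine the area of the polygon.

Σ = (132) + (201) + (55) + (-60) = 328
Area = |Σ|/2 = 164.

164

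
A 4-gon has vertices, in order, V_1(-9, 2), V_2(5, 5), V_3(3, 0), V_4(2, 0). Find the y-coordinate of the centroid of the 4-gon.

Apply the shoelace (surveyor's) formula. First the cross-terms c_i = x_i·y_{i+1} − x_{i+1}·y_i:
  -55, -15, 0, 4  ⇒  2A = -66, A = -33.
Then Σ (y_i + y_{i+1})·c_i = -452, so ȳ = -452 / (6·(-33)) = 226/99.

226/99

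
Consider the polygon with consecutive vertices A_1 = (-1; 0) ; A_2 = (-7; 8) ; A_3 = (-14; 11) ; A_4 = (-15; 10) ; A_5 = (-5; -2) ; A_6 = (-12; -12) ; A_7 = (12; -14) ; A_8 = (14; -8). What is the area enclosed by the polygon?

Σ = (-8) + (35) + (25) + (80) + (36) + (312) + (100) + (-8) = 572
Area = |Σ|/2 = 286.

286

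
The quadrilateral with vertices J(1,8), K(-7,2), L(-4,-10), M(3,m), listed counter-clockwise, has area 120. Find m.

Write out the shoelace sum; only the two edges meeting at M involve m:
2·Area = [((-4)·m − 3·(-10)) + (3·8 − 1·m)] + 136
       = -5·m + 190 = 240
⇒ m = -10.

-10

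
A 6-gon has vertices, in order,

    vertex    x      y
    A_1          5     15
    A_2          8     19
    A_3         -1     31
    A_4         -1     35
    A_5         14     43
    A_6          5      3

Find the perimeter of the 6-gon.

94

|A_1A_2| = √((3)² + (4)²) = √25 = 5
|A_2A_3| = √((-9)² + (12)²) = √225 = 15
|A_3A_4| = √((0)² + (4)²) = √16 = 4
|A_4A_5| = √((15)² + (8)²) = √289 = 17
|A_5A_6| = √((-9)² + (-40)²) = √1681 = 41
|A_6A_1| = √((0)² + (12)²) = √144 = 12
Perimeter = 5 + 15 + 4 + 17 + 41 + 12 = 94.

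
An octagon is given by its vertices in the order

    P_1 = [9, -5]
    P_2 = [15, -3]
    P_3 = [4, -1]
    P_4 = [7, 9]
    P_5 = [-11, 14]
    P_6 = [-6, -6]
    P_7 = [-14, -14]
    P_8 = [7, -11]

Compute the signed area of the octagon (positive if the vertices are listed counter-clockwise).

375.5

Apply the shoelace formula: 2A = Σ (x_i·y_{i+1} − x_{i+1}·y_i), indices taken mod 8.
Σ = (48) + (-3) + (43) + (197) + (150) + (0) + (252) + (64) = 751
Signed area = Σ/2 = 375.5 (positive ⇒ counter-clockwise traversal).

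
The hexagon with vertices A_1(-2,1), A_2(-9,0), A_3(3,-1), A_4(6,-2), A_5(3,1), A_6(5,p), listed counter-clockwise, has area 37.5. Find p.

The doubled signed area Σ (x_i y_{i+1} − x_{i+1} y_i) is linear in p.
With p=0 it equals 30; the coefficient of p is 5 (from the two edges through A_6).
So 5·p + 30 = 2·37.5 = 75 ⇒ p = 9.

9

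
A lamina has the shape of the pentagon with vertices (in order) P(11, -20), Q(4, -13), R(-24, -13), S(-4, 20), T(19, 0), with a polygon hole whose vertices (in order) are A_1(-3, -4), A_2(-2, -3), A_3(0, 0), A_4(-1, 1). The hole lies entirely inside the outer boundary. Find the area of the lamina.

Outer boundary:
Apply Gauss's area formula: 2A = Σ (x_i·y_{i+1} − x_{i+1}·y_i), indices taken mod 5.
Σ = (-63) + (-364) + (-532) + (-380) + (-380) = -1719
Area = |Σ|/2 = 859.5.
Hole:
Σ = (1) + (0) + (0) + (7) = 8
Area = |Σ|/2 = 4.
Net area = 859.5 − 4 = 855.5.

855.5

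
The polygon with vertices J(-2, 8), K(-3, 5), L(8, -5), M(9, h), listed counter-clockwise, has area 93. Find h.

8

Write out the shoelace sum; only the two edges meeting at M involve h:
2·Area = [(8·h − 9·(-5)) + (9·8 − (-2)·h)] + -11
       = 10·h + 106 = 186
⇒ h = 8.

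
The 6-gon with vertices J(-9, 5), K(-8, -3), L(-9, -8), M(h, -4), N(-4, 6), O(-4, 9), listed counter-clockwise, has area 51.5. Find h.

The doubled signed area Σ (x_i y_{i+1} − x_{i+1} y_i) is linear in h.
With h=0 it equals 173; the coefficient of h is 14 (from the two edges through M).
So 14·h + 173 = 2·51.5 = 103 ⇒ h = -5.

-5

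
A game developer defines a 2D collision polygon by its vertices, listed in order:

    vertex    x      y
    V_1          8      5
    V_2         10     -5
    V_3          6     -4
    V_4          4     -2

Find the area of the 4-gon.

V_1→V_2: (8)(-5) − (10)(5) = -90
V_2→V_3: (10)(-4) − (6)(-5) = -10
V_3→V_4: (6)(-2) − (4)(-4) = 4
V_4→V_1: (4)(5) − (8)(-2) = 36
Σ = -60
Area = |Σ|/2 = 30.

30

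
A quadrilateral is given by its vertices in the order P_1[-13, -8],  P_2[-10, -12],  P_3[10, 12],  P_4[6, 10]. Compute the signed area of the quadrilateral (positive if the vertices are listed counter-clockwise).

93

Apply the surveyor's formula: 2A = Σ (x_i·y_{i+1} − x_{i+1}·y_i), indices taken mod 4.
Σ = (76) + (0) + (28) + (82) = 186
Signed area = Σ/2 = 93 (positive ⇒ counter-clockwise traversal).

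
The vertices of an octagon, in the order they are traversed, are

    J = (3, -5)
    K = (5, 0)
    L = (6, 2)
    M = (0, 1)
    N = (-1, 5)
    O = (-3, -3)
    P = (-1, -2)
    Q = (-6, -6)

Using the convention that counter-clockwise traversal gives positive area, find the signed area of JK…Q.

52.5

J→K: (3)(0) − (5)(-5) = 25
K→L: (5)(2) − (6)(0) = 10
L→M: (6)(1) − (0)(2) = 6
M→N: (0)(5) − (-1)(1) = 1
N→O: (-1)(-3) − (-3)(5) = 18
O→P: (-3)(-2) − (-1)(-3) = 3
P→Q: (-1)(-6) − (-6)(-2) = -6
Q→J: (-6)(-5) − (3)(-6) = 48
Σ = 105
Signed area = Σ/2 = 52.5 (positive ⇒ counter-clockwise traversal).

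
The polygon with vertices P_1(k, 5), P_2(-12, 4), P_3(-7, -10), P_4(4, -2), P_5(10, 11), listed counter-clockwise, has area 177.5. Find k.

3

The doubled signed area Σ (x_i y_{i+1} − x_{i+1} y_i) is linear in k.
With k=0 it equals 376; the coefficient of k is -7 (from the two edges through P_1).
So -7·k + 376 = 2·177.5 = 355 ⇒ k = 3.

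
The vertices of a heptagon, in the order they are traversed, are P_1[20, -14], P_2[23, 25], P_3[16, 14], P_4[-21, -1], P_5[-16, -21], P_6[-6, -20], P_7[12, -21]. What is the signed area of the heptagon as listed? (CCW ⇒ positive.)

1129.5

P_1→P_2: (20)(25) − (23)(-14) = 822
P_2→P_3: (23)(14) − (16)(25) = -78
P_3→P_4: (16)(-1) − (-21)(14) = 278
P_4→P_5: (-21)(-21) − (-16)(-1) = 425
P_5→P_6: (-16)(-20) − (-6)(-21) = 194
P_6→P_7: (-6)(-21) − (12)(-20) = 366
P_7→P_1: (12)(-14) − (20)(-21) = 252
Σ = 2259
Signed area = Σ/2 = 1129.5 (positive ⇒ counter-clockwise traversal).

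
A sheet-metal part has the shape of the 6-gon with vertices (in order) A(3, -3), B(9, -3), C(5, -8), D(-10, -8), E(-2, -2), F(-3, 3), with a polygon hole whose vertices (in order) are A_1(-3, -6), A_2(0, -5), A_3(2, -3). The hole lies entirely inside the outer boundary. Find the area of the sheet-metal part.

Outer boundary:
Cross-terms: 18, -57, -120, 4, -12, 0  ⇒  Σ = -167
Area = |Σ|/2 = 83.5.
Hole:
Σ = (15) + (10) + (-21) = 4
Area = |Σ|/2 = 2.
Net area = 83.5 − 2 = 81.5.

81.5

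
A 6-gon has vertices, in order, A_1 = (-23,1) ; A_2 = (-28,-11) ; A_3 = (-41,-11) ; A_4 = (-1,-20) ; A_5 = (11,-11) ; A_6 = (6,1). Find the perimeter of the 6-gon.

124

|A_1A_2| = √((-5)² + (-12)²) = √169 = 13
|A_2A_3| = √((-13)² + (0)²) = √169 = 13
|A_3A_4| = √((40)² + (-9)²) = √1681 = 41
|A_4A_5| = √((12)² + (9)²) = √225 = 15
|A_5A_6| = √((-5)² + (12)²) = √169 = 13
|A_6A_1| = √((-29)² + (0)²) = √841 = 29
Perimeter = 13 + 13 + 41 + 15 + 13 + 29 = 124.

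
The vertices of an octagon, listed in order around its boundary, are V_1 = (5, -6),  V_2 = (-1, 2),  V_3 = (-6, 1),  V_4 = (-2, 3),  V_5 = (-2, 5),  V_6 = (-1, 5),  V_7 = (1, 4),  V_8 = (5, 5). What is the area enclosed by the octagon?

44.5

Σ = (4) + (11) + (-16) + (-4) + (-5) + (-9) + (-15) + (-55) = -89
Area = |Σ|/2 = 44.5.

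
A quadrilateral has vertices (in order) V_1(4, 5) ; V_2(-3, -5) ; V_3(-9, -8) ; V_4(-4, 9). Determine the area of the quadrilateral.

Σ = (-5) + (-21) + (-113) + (-56) = -195
Area = |Σ|/2 = 97.5.

97.5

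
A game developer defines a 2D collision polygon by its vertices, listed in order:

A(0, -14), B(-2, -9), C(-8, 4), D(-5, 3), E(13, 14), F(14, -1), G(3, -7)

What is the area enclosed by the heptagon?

283.5

Cross-terms: -28, -80, -4, -109, -209, -95, -42  ⇒  Σ = -567
Area = |Σ|/2 = 283.5.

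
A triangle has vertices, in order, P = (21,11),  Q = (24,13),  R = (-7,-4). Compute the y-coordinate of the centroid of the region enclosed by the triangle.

20/3

Apply the shoelace formula. First the cross-terms c_i = x_i·y_{i+1} − x_{i+1}·y_i:
  9, -5, 7  ⇒  2A = 11, A = 5.5.
Then Σ (y_i + y_{i+1})·c_i = 220, so ȳ = 220 / (6·5.5) = 20/3.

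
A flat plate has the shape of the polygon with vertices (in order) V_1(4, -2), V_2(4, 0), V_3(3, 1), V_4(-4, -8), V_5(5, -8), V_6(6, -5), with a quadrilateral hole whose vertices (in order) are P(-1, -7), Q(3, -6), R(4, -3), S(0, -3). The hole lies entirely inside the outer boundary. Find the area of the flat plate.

34

Outer boundary:
V_1→V_2: (4)(0) − (4)(-2) = 8
V_2→V_3: (4)(1) − (3)(0) = 4
V_3→V_4: (3)(-8) − (-4)(1) = -20
V_4→V_5: (-4)(-8) − (5)(-8) = 72
V_5→V_6: (5)(-5) − (6)(-8) = 23
V_6→V_1: (6)(-2) − (4)(-5) = 8
Σ = 95
Area = |Σ|/2 = 47.5.
Hole:
Apply Gauss's area formula: 2A = Σ (x_i·y_{i+1} − x_{i+1}·y_i), indices taken mod 4.
Σ = (27) + (15) + (-12) + (-3) = 27
Area = |Σ|/2 = 13.5.
Net area = 47.5 − 13.5 = 34.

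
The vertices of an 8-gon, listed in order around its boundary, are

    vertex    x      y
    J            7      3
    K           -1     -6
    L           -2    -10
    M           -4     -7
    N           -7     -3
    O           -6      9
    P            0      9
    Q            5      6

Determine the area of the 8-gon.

Σ = (-39) + (-2) + (-26) + (-37) + (-81) + (-54) + (-45) + (-27) = -311
Area = |Σ|/2 = 155.5.

155.5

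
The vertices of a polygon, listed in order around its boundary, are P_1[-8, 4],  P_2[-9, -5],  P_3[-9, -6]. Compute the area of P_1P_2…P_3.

Σ = (76) + (9) + (-84) = 1
Area = |Σ|/2 = 0.5.

0.5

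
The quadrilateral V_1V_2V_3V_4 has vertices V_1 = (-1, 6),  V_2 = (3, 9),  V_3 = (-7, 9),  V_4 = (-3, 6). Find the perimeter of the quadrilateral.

|V_1V_2| = √((4)² + (3)²) = √25 = 5
|V_2V_3| = √((-10)² + (0)²) = √100 = 10
|V_3V_4| = √((4)² + (-3)²) = √25 = 5
|V_4V_1| = √((2)² + (0)²) = √4 = 2
Perimeter = 5 + 10 + 5 + 2 = 22.

22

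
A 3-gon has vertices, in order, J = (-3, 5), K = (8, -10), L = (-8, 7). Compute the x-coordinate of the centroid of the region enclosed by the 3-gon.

Apply the shoelace (surveyor's) formula. First the cross-terms c_i = x_i·y_{i+1} − x_{i+1}·y_i:
  -10, -24, -19  ⇒  2A = -53, A = -26.5.
Then Σ (x_i + x_{i+1})·c_i = 159, so x̄ = 159 / (6·(-26.5)) = -1.

-1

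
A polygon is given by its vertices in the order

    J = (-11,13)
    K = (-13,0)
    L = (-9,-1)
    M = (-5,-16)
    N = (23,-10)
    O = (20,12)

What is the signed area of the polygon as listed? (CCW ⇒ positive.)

803.5

Apply the surveyor's formula: 2A = Σ (x_i·y_{i+1} − x_{i+1}·y_i), indices taken mod 6.
Σ = (169) + (13) + (139) + (418) + (476) + (392) = 1607
Signed area = Σ/2 = 803.5 (positive ⇒ counter-clockwise traversal).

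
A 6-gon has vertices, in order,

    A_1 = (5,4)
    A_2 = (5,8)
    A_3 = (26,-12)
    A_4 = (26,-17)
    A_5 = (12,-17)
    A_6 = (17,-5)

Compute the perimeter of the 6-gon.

|A_1A_2| = √((0)² + (4)²) = √16 = 4
|A_2A_3| = √((21)² + (-20)²) = √841 = 29
|A_3A_4| = √((0)² + (-5)²) = √25 = 5
|A_4A_5| = √((-14)² + (0)²) = √196 = 14
|A_5A_6| = √((5)² + (12)²) = √169 = 13
|A_6A_1| = √((-12)² + (9)²) = √225 = 15
Perimeter = 4 + 29 + 5 + 14 + 13 + 15 = 80.

80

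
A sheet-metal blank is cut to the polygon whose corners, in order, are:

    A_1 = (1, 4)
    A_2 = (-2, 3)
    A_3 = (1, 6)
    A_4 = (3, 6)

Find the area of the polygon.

A_1→A_2: (1)(3) − (-2)(4) = 11
A_2→A_3: (-2)(6) − (1)(3) = -15
A_3→A_4: (1)(6) − (3)(6) = -12
A_4→A_1: (3)(4) − (1)(6) = 6
Σ = -10
Area = |Σ|/2 = 5.

5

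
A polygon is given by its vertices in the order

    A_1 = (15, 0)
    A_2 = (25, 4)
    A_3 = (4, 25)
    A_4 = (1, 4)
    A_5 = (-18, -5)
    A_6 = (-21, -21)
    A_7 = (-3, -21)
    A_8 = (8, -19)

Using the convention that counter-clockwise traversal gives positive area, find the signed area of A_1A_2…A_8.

Apply the shoelace formula: 2A = Σ (x_i·y_{i+1} − x_{i+1}·y_i), indices taken mod 8.
Cross-terms: 60, 609, -9, 67, 273, 378, 225, 285  ⇒  Σ = 1888
Signed area = Σ/2 = 944 (positive ⇒ counter-clockwise traversal).

944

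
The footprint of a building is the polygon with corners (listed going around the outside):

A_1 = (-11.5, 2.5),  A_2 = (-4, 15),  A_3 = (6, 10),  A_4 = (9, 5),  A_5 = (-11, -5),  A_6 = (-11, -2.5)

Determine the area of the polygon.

Apply Gauss's area formula: 2A = Σ (x_i·y_{i+1} − x_{i+1}·y_i), indices taken mod 6.
Σ = (-162.5) + (-130) + (-60) + (10) + (-27.5) + (-56.25) = -426.25
Area = |Σ|/2 = 213.125.

213.125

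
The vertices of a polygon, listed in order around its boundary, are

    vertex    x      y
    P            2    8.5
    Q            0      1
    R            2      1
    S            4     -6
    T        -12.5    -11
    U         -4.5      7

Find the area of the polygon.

Σ = (2) + (-2) + (-16) + (-119) + (-137) + (-52.25) = -324.25
Area = |Σ|/2 = 162.125.

162.125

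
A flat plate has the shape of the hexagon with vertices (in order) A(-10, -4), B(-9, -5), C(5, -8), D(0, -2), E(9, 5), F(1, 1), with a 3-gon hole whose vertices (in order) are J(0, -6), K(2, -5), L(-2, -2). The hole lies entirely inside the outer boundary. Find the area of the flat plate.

59.5

Outer boundary:
Apply the surveyor's formula: 2A = Σ (x_i·y_{i+1} − x_{i+1}·y_i), indices taken mod 6.
Σ = (14) + (97) + (-10) + (18) + (4) + (6) = 129
Area = |Σ|/2 = 64.5.
Hole:
Apply the shoelace formula: 2A = Σ (x_i·y_{i+1} − x_{i+1}·y_i), indices taken mod 3.
Σ = (12) + (-14) + (12) = 10
Area = |Σ|/2 = 5.
Net area = 64.5 − 5 = 59.5.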